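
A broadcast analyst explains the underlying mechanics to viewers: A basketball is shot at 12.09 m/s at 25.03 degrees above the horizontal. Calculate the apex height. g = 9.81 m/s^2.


H = (v*sin(theta))^2 / (2*g)
vy = v*sin(theta) = 12.09 * sin(25.03 deg) = 5.1152 m/s
H = vy^2 / (2*g) = 26.1652 / (2*9.81)
H = 26.1652 / 19.62 = 1.3336 m

1.3336 m


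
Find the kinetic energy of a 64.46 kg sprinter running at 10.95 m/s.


KE = 0.5 * m * v^2
KE = 0.5 * 64.46 * 10.95^2
KE = 0.5 * 64.46 * 119.9025 = 3864.4576 J

3864.4576 J


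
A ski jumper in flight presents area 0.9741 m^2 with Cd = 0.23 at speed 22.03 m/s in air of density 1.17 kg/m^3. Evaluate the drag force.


Fd = 0.5 * Cd * rho * A * v^2
Fd = 0.5 * 0.23 * 1.17 * 0.9741 * 22.03^2
v^2 = 485.3209
Fd = 0.5 * 0.23 * 1.17 * 0.9741 * 485.3209 = 63.6087 N

63.6087 N


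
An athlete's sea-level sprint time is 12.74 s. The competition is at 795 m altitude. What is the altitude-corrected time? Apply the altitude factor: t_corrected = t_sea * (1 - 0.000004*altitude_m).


Correction factor = 1 - 0.000004 * 795 = 0.99682
t_corrected = t_sea * factor = 12.74 * 0.99682
t_corrected = 12.6995 s

12.6995 s


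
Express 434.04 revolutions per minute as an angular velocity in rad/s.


omega = RPM * 2 * pi / 60
omega = 434.04 * 2 * 3.14159 / 60
omega = 2727.1538 / 60 = 45.4526 rad/s

45.4526 rad/s


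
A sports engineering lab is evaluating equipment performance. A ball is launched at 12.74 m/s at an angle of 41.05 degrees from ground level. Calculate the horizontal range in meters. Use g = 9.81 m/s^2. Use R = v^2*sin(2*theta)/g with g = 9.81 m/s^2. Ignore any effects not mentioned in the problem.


R = v^2 * sin(2*theta) / g
Convert angle to radians: theta = 41.05 deg = 0.7165 rad
sin(2*theta) = sin(1.4329) = 0.9905
R = 12.74^2 * 0.9905 / 9.81
R = 162.3076 * 0.9905 / 9.81 = 16.3881 m

16.3881 m


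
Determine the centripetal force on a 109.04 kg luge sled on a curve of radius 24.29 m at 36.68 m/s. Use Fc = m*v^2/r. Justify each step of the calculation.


Fc = m * v^2 / r
v^2 = 36.68^2 = 1345.4224
Fc = 109.04 * 1345.4224 / 24.29
Fc = 146704.8585 / 24.29 = 6039.7225 N

6039.7225 N


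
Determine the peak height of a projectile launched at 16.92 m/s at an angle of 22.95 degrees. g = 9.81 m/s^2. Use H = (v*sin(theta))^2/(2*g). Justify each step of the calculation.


H = (v*sin(theta))^2 / (2*g)
vy = v*sin(theta) = 16.92 * sin(22.95 deg) = 6.5976 m/s
H = vy^2 / (2*g) = 43.528 / (2*9.81)
H = 43.528 / 19.62 = 2.2186 m

2.2186 m


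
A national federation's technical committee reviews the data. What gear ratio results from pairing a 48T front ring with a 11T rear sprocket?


GR = front_teeth / rear_teeth
GR = 48 / 11
GR = 4.3636

4.3636


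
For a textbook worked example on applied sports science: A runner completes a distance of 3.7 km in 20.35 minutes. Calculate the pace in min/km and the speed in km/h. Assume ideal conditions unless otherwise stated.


Pace = time / distance = 20.35 min / 3.7 km = 5.5 min/km
Speed = distance / time_in_hours = 3.7 / 0.3392 hr
Speed = 10.9091 km/h

5.5 min/km, 10.9091 km/h


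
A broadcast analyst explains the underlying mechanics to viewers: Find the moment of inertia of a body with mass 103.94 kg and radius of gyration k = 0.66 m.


I = m * k^2
I = 103.94 * 0.66^2
I = 103.94 * 0.4356 = 45.2763 kg*m^2

45.2763 kg*m^2


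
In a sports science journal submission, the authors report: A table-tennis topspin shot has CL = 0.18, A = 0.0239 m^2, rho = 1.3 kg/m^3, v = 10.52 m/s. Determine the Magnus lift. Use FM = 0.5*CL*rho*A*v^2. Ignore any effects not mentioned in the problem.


FM = 0.5 * CL * rho * A * v^2
FM = 0.5 * 0.18 * 1.3 * 0.0239 * 10.52^2
v^2 = 110.6704
FM = 0.5 * 0.18 * 1.3 * 0.0239 * 110.6704 = 0.3095 N

0.3095 N


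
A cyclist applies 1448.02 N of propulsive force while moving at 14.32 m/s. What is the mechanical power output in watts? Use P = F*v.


P = F * v
P = 1448.02 * 14.32
P = 20735.6464 W

20735.6464 W


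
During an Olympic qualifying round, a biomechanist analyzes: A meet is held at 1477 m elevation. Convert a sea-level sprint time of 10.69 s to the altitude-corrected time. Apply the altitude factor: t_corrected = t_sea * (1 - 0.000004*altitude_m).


Correction factor = 1 - 0.000004 * 1477 = 0.994092
t_corrected = t_sea * factor = 10.69 * 0.994092
t_corrected = 10.6268 s

10.6268 s


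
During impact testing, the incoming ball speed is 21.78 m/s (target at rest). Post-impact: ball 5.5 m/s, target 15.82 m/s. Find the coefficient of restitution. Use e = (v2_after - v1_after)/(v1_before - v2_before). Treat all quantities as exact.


e = (v2_after - v1_after) / (v1_before - v2_before)
Numerator = 15.82 - 5.5 = 10.32
Denominator = 21.78 - 0 = 21.78
e = 10.32 / 21.78 = 0.4738

0.4738


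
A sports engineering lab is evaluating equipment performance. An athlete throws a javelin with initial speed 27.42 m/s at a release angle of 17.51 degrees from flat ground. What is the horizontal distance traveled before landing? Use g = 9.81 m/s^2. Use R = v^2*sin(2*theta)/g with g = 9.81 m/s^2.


R = v^2 * sin(2*theta) / g
Convert angle to radians: theta = 17.51 deg = 0.3056 rad
sin(2*theta) = sin(0.6112) = 0.5739
R = 27.42^2 * 0.5739 / 9.81
R = 751.8564 * 0.5739 / 9.81 = 43.9819 m

43.9819 m


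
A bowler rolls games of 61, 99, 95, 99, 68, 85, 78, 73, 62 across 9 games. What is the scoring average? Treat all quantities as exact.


Average = sum / n
Sum = 720
Average = 720 / 9 = 80

80


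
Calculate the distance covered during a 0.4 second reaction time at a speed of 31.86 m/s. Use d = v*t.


d = v * t
d = 31.86 * 0.4
d = 12.744 m

12.744 m


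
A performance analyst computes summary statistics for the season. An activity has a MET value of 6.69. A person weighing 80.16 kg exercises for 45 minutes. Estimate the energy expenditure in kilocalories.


kcal = MET * mass * time_hr
Convert time: 45 min = 0.75 hr
kcal = 6.69 * 80.16 * 0.75
kcal = 402.2028 kcal

402.2028 kcal


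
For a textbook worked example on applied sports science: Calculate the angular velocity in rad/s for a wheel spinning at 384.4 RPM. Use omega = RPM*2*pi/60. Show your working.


omega = RPM * 2 * pi / 60
omega = 384.4 * 2 * 3.14159 / 60
omega = 2415.2564 / 60 = 40.2543 rad/s

40.2543 rad/s


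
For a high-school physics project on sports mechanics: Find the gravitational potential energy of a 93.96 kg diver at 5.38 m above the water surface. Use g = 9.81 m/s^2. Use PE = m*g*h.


PE = m * g * h
PE = 93.96 * 9.81 * 5.38
PE = 921.7476 * 5.38 = 4959.0021 J

4959.0021 J


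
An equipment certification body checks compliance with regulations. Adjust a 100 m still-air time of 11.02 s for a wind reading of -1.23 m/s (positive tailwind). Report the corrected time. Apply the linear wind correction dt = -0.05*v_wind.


dt = -0.05 * v_wind = -0.05 * -1.23 = 0.0615 s
t_corrected = t_still + dt = 11.02 + (0.0615)
t_corrected = 11.0815 s

11.0815 s


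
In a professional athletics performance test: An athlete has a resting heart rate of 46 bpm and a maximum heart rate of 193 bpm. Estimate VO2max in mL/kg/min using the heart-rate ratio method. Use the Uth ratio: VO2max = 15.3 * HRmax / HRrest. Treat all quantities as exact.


VO2max = 15.3 * HRmax / HRrest
VO2max = 15.3 * 193 / 46
VO2max = 2952.9 / 46 = 64.1935 mL/kg/min

64.1935 mL/kg/min


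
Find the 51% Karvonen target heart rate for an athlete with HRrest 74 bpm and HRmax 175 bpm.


Target = HRrest + pct*(HRmax - HRrest)
Heart rate reserve = HRmax - HRrest = 175 - 74 = 101 bpm
Fraction = 51% = 0.51
Target = 74 + 0.51 * 101
Target = 74 + 51.51 = 125.51 bpm

125.51 bpm


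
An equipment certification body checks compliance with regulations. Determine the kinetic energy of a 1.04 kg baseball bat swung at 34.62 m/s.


KE = 0.5 * m * v^2
KE = 0.5 * 1.04 * 34.62^2
KE = 0.5 * 1.04 * 1198.5444 = 623.2431 J

623.2431 J


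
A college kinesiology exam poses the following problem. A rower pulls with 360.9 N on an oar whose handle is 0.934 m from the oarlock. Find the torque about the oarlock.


tau = F * d
tau = 360.9 * 0.934
tau = 337.0806 N*m

337.0806 N*m


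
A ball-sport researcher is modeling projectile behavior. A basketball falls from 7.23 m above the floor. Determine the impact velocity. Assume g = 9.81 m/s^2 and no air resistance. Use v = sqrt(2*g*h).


v = sqrt(2 * g * h)
v = sqrt(2 * 9.81 * 7.23)
v = sqrt(141.8526) = 11.9102 m/s

11.9102 m/s


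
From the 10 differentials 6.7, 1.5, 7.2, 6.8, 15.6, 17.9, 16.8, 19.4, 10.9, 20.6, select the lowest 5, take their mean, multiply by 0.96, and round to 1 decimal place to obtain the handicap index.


All differentials: 6.7, 1.5, 7.2, 6.8, 15.6, 17.9, 16.8, 19.4, 10.9, 20.6
Sorted: 1.5, 6.7, 6.8, 7.2, 10.9, 15.6, 16.8, 17.9, 19.4, 20.6
Best 5: 1.5, 6.7, 6.8, 7.2, 10.9
Average of best = 33.1 / 5 = 6.62
Raw index = 6.62 * 0.96 = 6.3552
Handicap index = round(6.3552, 1) = 6.4

6.4


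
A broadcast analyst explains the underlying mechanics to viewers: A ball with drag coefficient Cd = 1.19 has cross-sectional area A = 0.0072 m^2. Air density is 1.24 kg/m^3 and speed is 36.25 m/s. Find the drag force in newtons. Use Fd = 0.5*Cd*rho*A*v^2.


Fd = 0.5 * Cd * rho * A * v^2
Fd = 0.5 * 1.19 * 1.24 * 0.0072 * 36.25^2
v^2 = 1314.0625
Fd = 0.5 * 1.19 * 1.24 * 0.0072 * 1314.0625 = 6.9805 N

6.9805 N


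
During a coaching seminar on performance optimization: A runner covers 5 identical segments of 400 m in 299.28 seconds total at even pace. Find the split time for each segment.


Split time = total_time / n_laps = 299.28 / 5
Split time = 59.856 s per lap

59.856 s


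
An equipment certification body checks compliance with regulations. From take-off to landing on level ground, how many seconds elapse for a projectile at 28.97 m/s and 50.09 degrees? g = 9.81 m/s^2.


T = 2*v*sin(theta)/g
sin(theta) = sin(50.09 deg) = 0.7671
T = 2*28.97*0.7671 / 9.81
T = 44.4431 / 9.81 = 4.5304 s

4.5304 s


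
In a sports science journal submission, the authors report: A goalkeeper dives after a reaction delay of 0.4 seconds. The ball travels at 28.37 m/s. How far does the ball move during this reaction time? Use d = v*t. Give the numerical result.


d = v * t
d = 28.37 * 0.4
d = 11.348 m

11.348 m


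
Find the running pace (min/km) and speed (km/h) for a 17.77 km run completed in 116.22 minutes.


Pace = time / distance = 116.22 min / 17.77 km = 6.5402 min/km
Speed = distance / time_in_hours = 17.77 / 1.937 hr
Speed = 9.174 km/h

6.5402 min/km, 9.174 km/h


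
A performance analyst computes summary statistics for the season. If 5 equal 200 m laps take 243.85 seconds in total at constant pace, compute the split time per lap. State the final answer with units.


Split time = total_time / n_laps = 243.85 / 5
Split time = 48.77 s per lap

48.77 s


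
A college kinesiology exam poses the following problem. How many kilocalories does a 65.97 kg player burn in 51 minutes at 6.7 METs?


kcal = MET * mass * time_hr
Convert time: 51 min = 0.85 hr
kcal = 6.7 * 65.97 * 0.85
kcal = 375.6992 kcal

375.6992 kcal


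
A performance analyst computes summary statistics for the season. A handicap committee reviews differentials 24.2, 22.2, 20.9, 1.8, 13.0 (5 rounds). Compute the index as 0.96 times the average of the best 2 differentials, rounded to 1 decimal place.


All differentials: 24.2, 22.2, 20.9, 1.8, 13.0
Sorted: 1.8, 13.0, 20.9, 22.2, 24.2
Best 2: 1.8, 13.0
Average of best = 14.8 / 2 = 7.4
Raw index = 7.4 * 0.96 = 7.104
Handicap index = round(7.104, 1) = 7.1

7.1


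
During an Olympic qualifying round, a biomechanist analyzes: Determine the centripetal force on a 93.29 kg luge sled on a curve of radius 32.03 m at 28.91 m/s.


Fc = m * v^2 / r
v^2 = 28.91^2 = 835.7881
Fc = 93.29 * 835.7881 / 32.03
Fc = 77970.6718 / 32.03 = 2434.3013 N

2434.3013 N


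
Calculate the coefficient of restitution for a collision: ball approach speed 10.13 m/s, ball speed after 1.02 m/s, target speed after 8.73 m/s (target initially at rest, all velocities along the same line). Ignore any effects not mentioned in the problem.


e = (v2_after - v1_after) / (v1_before - v2_before)
Numerator = 8.73 - 1.02 = 7.71
Denominator = 10.13 - 0 = 10.13
e = 7.71 / 10.13 = 0.7611

0.7611


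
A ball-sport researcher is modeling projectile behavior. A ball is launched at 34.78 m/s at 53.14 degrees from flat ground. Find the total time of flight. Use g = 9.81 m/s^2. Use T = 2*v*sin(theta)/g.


T = 2*v*sin(theta)/g
sin(theta) = sin(53.14 deg) = 0.8001
T = 2*34.78*0.8001 / 9.81
T = 55.6552 / 9.81 = 5.6733 s

5.6733 s


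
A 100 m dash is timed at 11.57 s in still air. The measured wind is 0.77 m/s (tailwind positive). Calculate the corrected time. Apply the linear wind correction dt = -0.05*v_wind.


dt = -0.05 * v_wind = -0.05 * 0.77 = -0.0385 s
t_corrected = t_still + dt = 11.57 + (-0.0385)
t_corrected = 11.5315 s

11.5315 s


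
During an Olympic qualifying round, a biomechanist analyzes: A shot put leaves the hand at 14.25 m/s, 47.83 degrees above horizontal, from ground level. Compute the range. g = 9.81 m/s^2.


R = v^2 * sin(2*theta) / g
Convert angle to radians: theta = 47.83 deg = 0.8348 rad
sin(2*theta) = sin(1.6696) = 0.9951
R = 14.25^2 * 0.9951 / 9.81
R = 203.0625 * 0.9951 / 9.81 = 20.5986 m

20.5986 m


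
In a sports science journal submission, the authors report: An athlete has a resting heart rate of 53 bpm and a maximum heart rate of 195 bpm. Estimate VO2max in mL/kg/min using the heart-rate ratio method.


VO2max = 15.3 * HRmax / HRrest
VO2max = 15.3 * 195 / 53
VO2max = 2983.5 / 53 = 56.2925 mL/kg/min

56.2925 mL/kg/min


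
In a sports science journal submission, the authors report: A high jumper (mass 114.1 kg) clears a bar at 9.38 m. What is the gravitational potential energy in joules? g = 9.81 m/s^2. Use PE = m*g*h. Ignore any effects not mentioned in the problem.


PE = m * g * h
PE = 114.1 * 9.81 * 9.38
PE = 1119.321 * 9.38 = 10499.231 J

10499.231 J


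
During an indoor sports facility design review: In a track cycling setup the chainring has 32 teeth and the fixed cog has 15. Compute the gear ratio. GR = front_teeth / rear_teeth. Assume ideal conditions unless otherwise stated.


GR = front_teeth / rear_teeth
GR = 32 / 15
GR = 2.1333

2.1333


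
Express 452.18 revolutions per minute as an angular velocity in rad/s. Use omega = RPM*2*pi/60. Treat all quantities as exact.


omega = RPM * 2 * pi / 60
omega = 452.18 * 2 * 3.14159 / 60
omega = 2841.1307 / 60 = 47.3522 rad/s

47.3522 rad/s


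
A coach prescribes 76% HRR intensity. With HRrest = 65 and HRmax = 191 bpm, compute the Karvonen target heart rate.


Target = HRrest + pct*(HRmax - HRrest)
Heart rate reserve = HRmax - HRrest = 191 - 65 = 126 bpm
Fraction = 76% = 0.76
Target = 65 + 0.76 * 126
Target = 65 + 95.76 = 160.76 bpm

160.76 bpm


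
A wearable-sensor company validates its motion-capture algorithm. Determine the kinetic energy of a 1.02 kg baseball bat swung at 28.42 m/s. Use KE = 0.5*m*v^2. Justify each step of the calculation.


KE = 0.5 * m * v^2
KE = 0.5 * 1.02 * 28.42^2
KE = 0.5 * 1.02 * 807.6964 = 411.9252 J

411.9252 J


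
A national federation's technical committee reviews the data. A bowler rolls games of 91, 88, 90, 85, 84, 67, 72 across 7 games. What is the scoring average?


Average = sum / n
Sum = 577
Average = 577 / 7 = 82.4286

82.4286


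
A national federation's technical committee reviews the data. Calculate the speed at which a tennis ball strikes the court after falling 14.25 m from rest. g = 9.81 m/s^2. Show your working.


v = sqrt(2 * g * h)
v = sqrt(2 * 9.81 * 14.25)
v = sqrt(279.585) = 16.7208 m/s

16.7208 m/s


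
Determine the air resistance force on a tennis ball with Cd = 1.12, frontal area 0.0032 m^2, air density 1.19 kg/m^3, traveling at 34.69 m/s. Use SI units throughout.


Fd = 0.5 * Cd * rho * A * v^2
Fd = 0.5 * 1.12 * 1.19 * 0.0032 * 34.69^2
v^2 = 1203.3961
Fd = 0.5 * 1.12 * 1.19 * 0.0032 * 1203.3961 = 2.5662 N

2.5662 N


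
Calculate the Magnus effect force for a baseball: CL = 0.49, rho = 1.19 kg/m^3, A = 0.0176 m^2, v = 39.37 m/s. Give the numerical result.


FM = 0.5 * CL * rho * A * v^2
FM = 0.5 * 0.49 * 1.19 * 0.0176 * 39.37^2
v^2 = 1549.9969
FM = 0.5 * 0.49 * 1.19 * 0.0176 * 1549.9969 = 7.9535 N

7.9535 N


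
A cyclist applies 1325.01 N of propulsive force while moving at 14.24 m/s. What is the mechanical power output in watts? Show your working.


P = F * v
P = 1325.01 * 14.24
P = 18868.1424 W

18868.1424 W


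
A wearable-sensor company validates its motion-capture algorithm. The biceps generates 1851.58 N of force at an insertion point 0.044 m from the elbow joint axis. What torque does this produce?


tau = F * d
tau = 1851.58 * 0.044
tau = 81.4695 N*m

81.4695 N*m


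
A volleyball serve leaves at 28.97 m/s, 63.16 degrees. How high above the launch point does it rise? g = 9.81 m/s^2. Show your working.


H = (v*sin(theta))^2 / (2*g)
vy = v*sin(theta) = 28.97 * sin(63.16 deg) = 25.8491 m/s
H = vy^2 / (2*g) = 668.1752 / (2*9.81)
H = 668.1752 / 19.62 = 34.0558 m

34.0558 m


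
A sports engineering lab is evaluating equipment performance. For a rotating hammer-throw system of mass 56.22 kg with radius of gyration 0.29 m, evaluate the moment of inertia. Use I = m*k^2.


I = m * k^2
I = 56.22 * 0.29^2
I = 56.22 * 0.0841 = 4.7281 kg*m^2

4.7281 kg*m^2


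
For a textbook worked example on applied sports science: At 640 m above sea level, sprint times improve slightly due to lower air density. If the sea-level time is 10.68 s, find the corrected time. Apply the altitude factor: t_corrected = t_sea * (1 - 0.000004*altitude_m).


Correction factor = 1 - 0.000004 * 640 = 0.99744
t_corrected = t_sea * factor = 10.68 * 0.99744
t_corrected = 10.6527 s

10.6527 s


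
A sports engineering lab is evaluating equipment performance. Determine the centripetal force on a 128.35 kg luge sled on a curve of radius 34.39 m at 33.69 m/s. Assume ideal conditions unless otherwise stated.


Fc = m * v^2 / r
v^2 = 33.69^2 = 1135.0161
Fc = 128.35 * 1135.0161 / 34.39
Fc = 145679.3164 / 34.39 = 4236.0953 N

4236.0953 N


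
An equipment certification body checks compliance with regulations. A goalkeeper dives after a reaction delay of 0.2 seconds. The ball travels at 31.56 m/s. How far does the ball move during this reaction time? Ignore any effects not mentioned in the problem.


d = v * t
d = 31.56 * 0.2
d = 6.312 m

6.312 m


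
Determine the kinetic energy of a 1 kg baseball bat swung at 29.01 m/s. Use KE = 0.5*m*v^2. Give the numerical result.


KE = 0.5 * m * v^2
KE = 0.5 * 1 * 29.01^2
KE = 0.5 * 1 * 841.5801 = 420.7901 J

420.7901 J


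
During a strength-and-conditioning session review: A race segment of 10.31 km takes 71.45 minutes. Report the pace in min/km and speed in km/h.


Pace = time / distance = 71.45 min / 10.31 km = 6.9302 min/km
Speed = distance / time_in_hours = 10.31 / 1.1908 hr
Speed = 8.6578 km/h

6.9302 min/km, 8.6578 km/h


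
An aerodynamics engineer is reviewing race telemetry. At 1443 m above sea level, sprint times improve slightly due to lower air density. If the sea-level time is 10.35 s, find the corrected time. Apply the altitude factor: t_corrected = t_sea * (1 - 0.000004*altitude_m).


Correction factor = 1 - 0.000004 * 1443 = 0.994228
t_corrected = t_sea * factor = 10.35 * 0.994228
t_corrected = 10.2903 s

10.2903 s


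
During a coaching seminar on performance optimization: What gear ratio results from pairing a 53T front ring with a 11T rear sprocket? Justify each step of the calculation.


GR = front_teeth / rear_teeth
GR = 53 / 11
GR = 4.8182

4.8182


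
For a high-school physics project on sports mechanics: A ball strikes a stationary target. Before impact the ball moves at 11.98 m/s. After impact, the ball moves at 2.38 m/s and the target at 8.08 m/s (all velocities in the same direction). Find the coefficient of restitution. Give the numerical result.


e = (v2_after - v1_after) / (v1_before - v2_before)
Numerator = 8.08 - 2.38 = 5.7
Denominator = 11.98 - 0 = 11.98
e = 5.7 / 11.98 = 0.4758

0.4758


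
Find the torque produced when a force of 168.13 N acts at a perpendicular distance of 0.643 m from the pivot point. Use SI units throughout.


tau = F * d
tau = 168.13 * 0.643
tau = 108.1076 N*m

108.1076 N*m


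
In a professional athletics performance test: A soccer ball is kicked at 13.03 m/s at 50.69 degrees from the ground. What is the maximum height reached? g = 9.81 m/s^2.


H = (v*sin(theta))^2 / (2*g)
vy = v*sin(theta) = 13.03 * sin(50.69 deg) = 10.0817 m/s
H = vy^2 / (2*g) = 101.6406 / (2*9.81)
H = 101.6406 / 19.62 = 5.1805 m

5.1805 m


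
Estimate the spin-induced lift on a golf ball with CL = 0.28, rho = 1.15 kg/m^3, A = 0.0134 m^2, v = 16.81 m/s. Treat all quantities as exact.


FM = 0.5 * CL * rho * A * v^2
FM = 0.5 * 0.28 * 1.15 * 0.0134 * 16.81^2
v^2 = 282.5761
FM = 0.5 * 0.28 * 1.15 * 0.0134 * 282.5761 = 0.6096 N

0.6096 N


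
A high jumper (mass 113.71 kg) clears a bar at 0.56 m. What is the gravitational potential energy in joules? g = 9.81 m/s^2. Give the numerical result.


PE = m * g * h
PE = 113.71 * 9.81 * 0.56
PE = 1115.4951 * 0.56 = 624.6773 J

624.6773 J


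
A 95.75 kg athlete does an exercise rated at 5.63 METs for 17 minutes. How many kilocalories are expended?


kcal = MET * mass * time_hr
Convert time: 17 min = 0.2833 hr
kcal = 5.63 * 95.75 * 0.2833
kcal = 152.7372 kcal

152.7372 kcal


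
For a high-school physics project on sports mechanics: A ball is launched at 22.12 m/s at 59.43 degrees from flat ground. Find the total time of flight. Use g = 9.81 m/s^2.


T = 2*v*sin(theta)/g
sin(theta) = sin(59.43 deg) = 0.861
T = 2*22.12*0.861 / 9.81
T = 38.091 / 9.81 = 3.8829 s

3.8829 s


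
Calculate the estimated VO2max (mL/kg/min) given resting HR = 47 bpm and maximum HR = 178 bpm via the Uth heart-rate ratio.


VO2max = 15.3 * HRmax / HRrest
VO2max = 15.3 * 178 / 47
VO2max = 2723.4 / 47 = 57.9447 mL/kg/min

57.9447 mL/kg/min


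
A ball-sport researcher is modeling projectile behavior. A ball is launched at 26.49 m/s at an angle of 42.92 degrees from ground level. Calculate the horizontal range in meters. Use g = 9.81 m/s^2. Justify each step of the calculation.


R = v^2 * sin(2*theta) / g
Convert angle to radians: theta = 42.92 deg = 0.7491 rad
sin(2*theta) = sin(1.4982) = 0.9974
R = 26.49^2 * 0.9974 / 9.81
R = 701.7201 * 0.9974 / 9.81 = 71.3426 m

71.3426 m


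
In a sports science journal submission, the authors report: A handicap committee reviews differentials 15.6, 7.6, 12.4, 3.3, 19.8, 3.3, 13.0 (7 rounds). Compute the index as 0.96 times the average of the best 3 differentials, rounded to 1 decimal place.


All differentials: 15.6, 7.6, 12.4, 3.3, 19.8, 3.3, 13.0
Sorted: 3.3, 3.3, 7.6, 12.4, 13.0, 15.6, 19.8
Best 3: 3.3, 3.3, 7.6
Average of best = 14.2 / 3 = 4.7333
Raw index = 4.7333 * 0.96 = 4.544
Handicap index = round(4.544, 1) = 4.5

4.5


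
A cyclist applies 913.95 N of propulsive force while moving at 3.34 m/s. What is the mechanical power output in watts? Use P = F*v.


P = F * v
P = 913.95 * 3.34
P = 3052.593 W

3052.593 W


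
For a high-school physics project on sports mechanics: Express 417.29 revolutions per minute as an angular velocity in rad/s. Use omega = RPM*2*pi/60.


omega = RPM * 2 * pi / 60
omega = 417.29 * 2 * 3.14159 / 60
omega = 2621.9104 / 60 = 43.6985 rad/s

43.6985 rad/s


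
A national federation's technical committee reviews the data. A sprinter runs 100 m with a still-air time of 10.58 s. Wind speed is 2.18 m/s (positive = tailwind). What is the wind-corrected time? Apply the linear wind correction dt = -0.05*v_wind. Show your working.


dt = -0.05 * v_wind = -0.05 * 2.18 = -0.109 s
t_corrected = t_still + dt = 10.58 + (-0.109)
t_corrected = 10.471 s

10.471 s


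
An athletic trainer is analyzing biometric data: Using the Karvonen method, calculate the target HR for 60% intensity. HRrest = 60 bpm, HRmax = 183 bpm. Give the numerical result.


Target = HRrest + pct*(HRmax - HRrest)
Heart rate reserve = HRmax - HRrest = 183 - 60 = 123 bpm
Fraction = 60% = 0.6
Target = 60 + 0.6 * 123
Target = 60 + 73.8 = 133.8 bpm

133.8 bpm


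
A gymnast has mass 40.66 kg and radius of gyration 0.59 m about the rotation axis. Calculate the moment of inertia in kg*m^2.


I = m * k^2
I = 40.66 * 0.59^2
I = 40.66 * 0.3481 = 14.1537 kg*m^2

14.1537 kg*m^2


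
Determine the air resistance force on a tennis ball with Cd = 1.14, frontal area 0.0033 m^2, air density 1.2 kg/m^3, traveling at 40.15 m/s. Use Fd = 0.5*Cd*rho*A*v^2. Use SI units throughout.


Fd = 0.5 * Cd * rho * A * v^2
Fd = 0.5 * 1.14 * 1.2 * 0.0033 * 40.15^2
v^2 = 1612.0225
Fd = 0.5 * 1.14 * 1.2 * 0.0033 * 1612.0225 = 3.6387 N

3.6387 N


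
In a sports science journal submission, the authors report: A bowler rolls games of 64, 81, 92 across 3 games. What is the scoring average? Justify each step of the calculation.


Average = sum / n
Sum = 237
Average = 237 / 3 = 79

79


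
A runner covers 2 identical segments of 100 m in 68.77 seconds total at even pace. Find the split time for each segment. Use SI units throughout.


Split time = total_time / n_laps = 68.77 / 2
Split time = 34.385 s per lap

34.385 s


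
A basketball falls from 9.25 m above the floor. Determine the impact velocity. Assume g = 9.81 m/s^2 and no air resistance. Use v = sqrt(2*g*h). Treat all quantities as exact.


v = sqrt(2 * g * h)
v = sqrt(2 * 9.81 * 9.25)
v = sqrt(181.485) = 13.4716 m/s

13.4716 m/s


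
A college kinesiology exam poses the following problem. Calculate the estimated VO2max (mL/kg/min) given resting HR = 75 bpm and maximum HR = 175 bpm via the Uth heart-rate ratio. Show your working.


VO2max = 15.3 * HRmax / HRrest
VO2max = 15.3 * 175 / 75
VO2max = 2677.5 / 75 = 35.7 mL/kg/min

35.7 mL/kg/min


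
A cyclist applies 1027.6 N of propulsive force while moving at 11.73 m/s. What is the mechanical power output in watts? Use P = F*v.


P = F * v
P = 1027.6 * 11.73
P = 12053.748 W

12053.748 W


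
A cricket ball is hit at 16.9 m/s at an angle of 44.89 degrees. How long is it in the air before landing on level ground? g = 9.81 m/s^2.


T = 2*v*sin(theta)/g
sin(theta) = sin(44.89 deg) = 0.7057
T = 2*16.9*0.7057 / 9.81
T = 23.8543 / 9.81 = 2.4316 s

2.4316 s


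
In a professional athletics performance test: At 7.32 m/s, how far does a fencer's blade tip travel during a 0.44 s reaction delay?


d = v * t
d = 7.32 * 0.44
d = 3.2208 m

3.2208 m


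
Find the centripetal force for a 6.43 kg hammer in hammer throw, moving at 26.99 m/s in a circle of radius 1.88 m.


Fc = m * v^2 / r
v^2 = 26.99^2 = 728.4601
Fc = 6.43 * 728.4601 / 1.88
Fc = 4683.9984 / 1.88 = 2491.4885 N

2491.4885 N


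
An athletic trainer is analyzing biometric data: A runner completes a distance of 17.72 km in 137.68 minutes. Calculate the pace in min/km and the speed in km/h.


Pace = time / distance = 137.68 min / 17.72 km = 7.7698 min/km
Speed = distance / time_in_hours = 17.72 / 2.2947 hr
Speed = 7.7223 km/h

7.7698 min/km, 7.7223 km/h


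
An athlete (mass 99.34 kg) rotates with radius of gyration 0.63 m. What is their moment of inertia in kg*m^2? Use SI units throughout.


I = m * k^2
I = 99.34 * 0.63^2
I = 99.34 * 0.3969 = 39.428 kg*m^2

39.428 kg*m^2


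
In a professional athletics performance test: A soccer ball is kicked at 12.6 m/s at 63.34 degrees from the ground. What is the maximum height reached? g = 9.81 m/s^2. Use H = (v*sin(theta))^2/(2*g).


H = (v*sin(theta))^2 / (2*g)
vy = v*sin(theta) = 12.6 * sin(63.34 deg) = 11.2604 m/s
H = vy^2 / (2*g) = 126.7973 / (2*9.81)
H = 126.7973 / 19.62 = 6.4627 m

6.4627 m


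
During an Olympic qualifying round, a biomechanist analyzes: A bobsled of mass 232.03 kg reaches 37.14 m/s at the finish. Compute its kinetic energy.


KE = 0.5 * m * v^2
KE = 0.5 * 232.03 * 37.14^2
KE = 0.5 * 232.03 * 1379.3796 = 160028.7243 J

160028.7243 J


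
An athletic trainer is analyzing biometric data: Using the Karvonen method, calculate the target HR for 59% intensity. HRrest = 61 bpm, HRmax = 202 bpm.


Target = HRrest + pct*(HRmax - HRrest)
Heart rate reserve = HRmax - HRrest = 202 - 61 = 141 bpm
Fraction = 59% = 0.59
Target = 61 + 0.59 * 141
Target = 61 + 83.19 = 144.19 bpm

144.19 bpm


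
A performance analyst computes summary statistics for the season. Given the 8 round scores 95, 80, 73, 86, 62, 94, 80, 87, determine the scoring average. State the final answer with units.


Average = sum / n
Sum = 657
Average = 657 / 8 = 82.125

82.125


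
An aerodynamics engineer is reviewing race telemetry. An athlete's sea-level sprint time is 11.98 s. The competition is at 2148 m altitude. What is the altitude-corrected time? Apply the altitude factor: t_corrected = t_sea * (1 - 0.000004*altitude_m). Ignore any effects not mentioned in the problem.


Correction factor = 1 - 0.000004 * 2148 = 0.991408
t_corrected = t_sea * factor = 11.98 * 0.991408
t_corrected = 11.8771 s

11.8771 s


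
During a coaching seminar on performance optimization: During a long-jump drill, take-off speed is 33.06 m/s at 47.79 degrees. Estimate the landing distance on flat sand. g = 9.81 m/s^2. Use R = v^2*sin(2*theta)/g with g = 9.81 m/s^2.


R = v^2 * sin(2*theta) / g
Convert angle to radians: theta = 47.79 deg = 0.8341 rad
sin(2*theta) = sin(1.6682) = 0.9953
R = 33.06^2 * 0.9953 / 9.81
R = 1092.9636 * 0.9953 / 9.81 = 110.8853 m

110.8853 m


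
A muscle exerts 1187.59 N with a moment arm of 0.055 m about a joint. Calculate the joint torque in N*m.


tau = F * d
tau = 1187.59 * 0.055
tau = 65.3174 N*m

65.3174 N*m


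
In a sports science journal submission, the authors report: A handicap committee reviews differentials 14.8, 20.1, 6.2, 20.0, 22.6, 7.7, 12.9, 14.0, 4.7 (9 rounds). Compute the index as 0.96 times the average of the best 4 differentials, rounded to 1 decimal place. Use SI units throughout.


All differentials: 14.8, 20.1, 6.2, 20.0, 22.6, 7.7, 12.9, 14.0, 4.7
Sorted: 4.7, 6.2, 7.7, 12.9, 14.0, 14.8, 20.0, 20.1, 22.6
Best 4: 4.7, 6.2, 7.7, 12.9
Average of best = 31.5 / 4 = 7.875
Raw index = 7.875 * 0.96 = 7.56
Handicap index = round(7.56, 1) = 7.6

7.6


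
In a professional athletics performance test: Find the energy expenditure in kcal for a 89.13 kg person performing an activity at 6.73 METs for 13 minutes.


kcal = MET * mass * time_hr
Convert time: 13 min = 0.2167 hr
kcal = 6.73 * 89.13 * 0.2167
kcal = 129.9664 kcal

129.9664 kcal


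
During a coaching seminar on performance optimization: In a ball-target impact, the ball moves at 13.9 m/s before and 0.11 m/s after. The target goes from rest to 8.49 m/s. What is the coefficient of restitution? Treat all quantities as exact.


e = (v2_after - v1_after) / (v1_before - v2_before)
Numerator = 8.49 - 0.11 = 8.38
Denominator = 13.9 - 0 = 13.9
e = 8.38 / 13.9 = 0.6029

0.6029


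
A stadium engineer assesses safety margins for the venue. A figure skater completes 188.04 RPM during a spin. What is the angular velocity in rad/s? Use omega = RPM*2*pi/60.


omega = RPM * 2 * pi / 60
omega = 188.04 * 2 * 3.14159 / 60
omega = 1181.4902 / 60 = 19.6915 rad/s

19.6915 rad/s


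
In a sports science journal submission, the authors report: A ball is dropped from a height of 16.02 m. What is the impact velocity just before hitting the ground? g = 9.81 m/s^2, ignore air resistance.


v = sqrt(2 * g * h)
v = sqrt(2 * 9.81 * 16.02)
v = sqrt(314.3124) = 17.7289 m/s

17.7289 m/s


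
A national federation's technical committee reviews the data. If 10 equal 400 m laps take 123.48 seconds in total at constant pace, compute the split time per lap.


Split time = total_time / n_laps = 123.48 / 10
Split time = 12.348 s per lap

12.348 s


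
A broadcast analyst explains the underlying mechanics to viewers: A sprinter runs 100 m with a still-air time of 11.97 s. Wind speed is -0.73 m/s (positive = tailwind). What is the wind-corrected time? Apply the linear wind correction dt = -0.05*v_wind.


dt = -0.05 * v_wind = -0.05 * -0.73 = 0.0365 s
t_corrected = t_still + dt = 11.97 + (0.0365)
t_corrected = 12.0065 s

12.0065 s


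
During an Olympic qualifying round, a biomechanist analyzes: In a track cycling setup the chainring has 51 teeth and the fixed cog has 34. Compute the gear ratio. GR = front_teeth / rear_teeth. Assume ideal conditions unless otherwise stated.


GR = front_teeth / rear_teeth
GR = 51 / 34
GR = 1.5

1.5


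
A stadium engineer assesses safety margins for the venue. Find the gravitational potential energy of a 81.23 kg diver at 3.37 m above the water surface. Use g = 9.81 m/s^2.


PE = m * g * h
PE = 81.23 * 9.81 * 3.37
PE = 796.8663 * 3.37 = 2685.4394 J

2685.4394 J


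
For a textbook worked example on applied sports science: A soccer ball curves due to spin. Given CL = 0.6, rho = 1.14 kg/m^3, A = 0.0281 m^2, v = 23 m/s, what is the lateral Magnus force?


FM = 0.5 * CL * rho * A * v^2
FM = 0.5 * 0.6 * 1.14 * 0.0281 * 23^2
v^2 = 529
FM = 0.5 * 0.6 * 1.14 * 0.0281 * 529 = 5.0838 N

5.0838 N


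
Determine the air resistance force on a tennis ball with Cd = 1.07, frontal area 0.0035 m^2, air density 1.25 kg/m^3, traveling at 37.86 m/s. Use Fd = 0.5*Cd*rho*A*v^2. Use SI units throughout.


Fd = 0.5 * Cd * rho * A * v^2
Fd = 0.5 * 1.07 * 1.25 * 0.0035 * 37.86^2
v^2 = 1433.3796
Fd = 0.5 * 1.07 * 1.25 * 0.0035 * 1433.3796 = 3.355 N

3.355 N


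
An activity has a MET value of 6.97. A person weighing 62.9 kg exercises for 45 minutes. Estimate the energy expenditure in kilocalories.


kcal = MET * mass * time_hr
Convert time: 45 min = 0.75 hr
kcal = 6.97 * 62.9 * 0.75
kcal = 328.8097 kcal

328.8097 kcal


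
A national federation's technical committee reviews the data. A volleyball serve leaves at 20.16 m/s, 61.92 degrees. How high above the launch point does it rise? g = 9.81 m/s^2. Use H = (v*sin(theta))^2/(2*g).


H = (v*sin(theta))^2 / (2*g)
vy = v*sin(theta) = 20.16 * sin(61.92 deg) = 17.787 m/s
H = vy^2 / (2*g) = 316.3771 / (2*9.81)
H = 316.3771 / 19.62 = 16.1252 m

16.1252 m


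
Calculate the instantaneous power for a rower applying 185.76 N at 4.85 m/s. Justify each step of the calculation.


P = F * v
P = 185.76 * 4.85
P = 900.936 W

900.936 W


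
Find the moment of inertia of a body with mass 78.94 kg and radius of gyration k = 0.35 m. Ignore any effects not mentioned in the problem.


I = m * k^2
I = 78.94 * 0.35^2
I = 78.94 * 0.1225 = 9.6701 kg*m^2

9.6701 kg*m^2


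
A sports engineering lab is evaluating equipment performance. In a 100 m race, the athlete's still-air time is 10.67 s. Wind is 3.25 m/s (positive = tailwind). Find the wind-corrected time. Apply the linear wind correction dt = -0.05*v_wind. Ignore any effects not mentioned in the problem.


dt = -0.05 * v_wind = -0.05 * 3.25 = -0.1625 s
t_corrected = t_still + dt = 10.67 + (-0.1625)
t_corrected = 10.5075 s

10.5075 s


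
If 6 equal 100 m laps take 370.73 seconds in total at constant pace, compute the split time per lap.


Split time = total_time / n_laps = 370.73 / 6
Split time = 61.7883 s per lap

61.7883 s


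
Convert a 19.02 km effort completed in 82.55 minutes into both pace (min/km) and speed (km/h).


Pace = time / distance = 82.55 min / 19.02 km = 4.3402 min/km
Speed = distance / time_in_hours = 19.02 / 1.3758 hr
Speed = 13.8243 km/h

4.3402 min/km, 13.8243 km/h


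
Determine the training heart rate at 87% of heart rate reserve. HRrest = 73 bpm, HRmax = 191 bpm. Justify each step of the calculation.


Target = HRrest + pct*(HRmax - HRrest)
Heart rate reserve = HRmax - HRrest = 191 - 73 = 118 bpm
Fraction = 87% = 0.87
Target = 73 + 0.87 * 118
Target = 73 + 102.66 = 175.66 bpm

175.66 bpm


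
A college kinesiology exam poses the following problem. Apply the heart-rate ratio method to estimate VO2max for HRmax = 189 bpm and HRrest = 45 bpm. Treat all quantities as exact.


VO2max = 15.3 * HRmax / HRrest
VO2max = 15.3 * 189 / 45
VO2max = 2891.7 / 45 = 64.26 mL/kg/min

64.26 mL/kg/min


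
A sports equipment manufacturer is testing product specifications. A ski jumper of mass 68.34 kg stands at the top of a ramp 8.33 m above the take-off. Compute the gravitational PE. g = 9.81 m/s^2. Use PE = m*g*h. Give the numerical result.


PE = m * g * h
PE = 68.34 * 9.81 * 8.33
PE = 670.4154 * 8.33 = 5584.5603 J

5584.5603 J


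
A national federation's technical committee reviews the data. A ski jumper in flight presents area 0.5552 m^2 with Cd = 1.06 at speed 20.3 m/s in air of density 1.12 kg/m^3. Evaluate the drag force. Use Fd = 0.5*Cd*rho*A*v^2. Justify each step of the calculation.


Fd = 0.5 * Cd * rho * A * v^2
Fd = 0.5 * 1.06 * 1.12 * 0.5552 * 20.3^2
v^2 = 412.09
Fd = 0.5 * 1.06 * 1.12 * 0.5552 * 412.09 = 135.8111 N

135.8111 N


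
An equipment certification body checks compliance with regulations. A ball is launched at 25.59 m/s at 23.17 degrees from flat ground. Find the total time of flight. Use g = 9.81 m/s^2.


T = 2*v*sin(theta)/g
sin(theta) = sin(23.17 deg) = 0.3935
T = 2*25.59*0.3935 / 9.81
T = 20.1373 / 9.81 = 2.0527 s

2.0527 s


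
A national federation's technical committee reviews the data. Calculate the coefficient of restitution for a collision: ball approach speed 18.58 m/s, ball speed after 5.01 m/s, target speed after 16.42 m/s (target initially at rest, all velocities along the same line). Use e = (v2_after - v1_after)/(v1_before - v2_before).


e = (v2_after - v1_after) / (v1_before - v2_before)
Numerator = 16.42 - 5.01 = 11.41
Denominator = 18.58 - 0 = 18.58
e = 11.41 / 18.58 = 0.6141

0.6141


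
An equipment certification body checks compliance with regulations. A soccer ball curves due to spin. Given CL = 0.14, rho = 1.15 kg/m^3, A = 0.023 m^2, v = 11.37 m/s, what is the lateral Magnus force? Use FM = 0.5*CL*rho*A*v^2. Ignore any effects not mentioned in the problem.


FM = 0.5 * CL * rho * A * v^2
FM = 0.5 * 0.14 * 1.15 * 0.023 * 11.37^2
v^2 = 129.2769
FM = 0.5 * 0.14 * 1.15 * 0.023 * 129.2769 = 0.2394 N

0.2394 N


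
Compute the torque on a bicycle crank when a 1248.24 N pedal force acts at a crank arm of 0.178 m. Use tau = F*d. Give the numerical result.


tau = F * d
tau = 1248.24 * 0.178
tau = 222.1867 N*m

222.1867 N*m


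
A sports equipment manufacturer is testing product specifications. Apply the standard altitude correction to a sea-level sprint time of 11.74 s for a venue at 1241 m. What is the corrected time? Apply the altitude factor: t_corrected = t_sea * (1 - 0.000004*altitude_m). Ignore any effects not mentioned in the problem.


Correction factor = 1 - 0.000004 * 1241 = 0.995036
t_corrected = t_sea * factor = 11.74 * 0.995036
t_corrected = 11.6817 s

11.6817 s


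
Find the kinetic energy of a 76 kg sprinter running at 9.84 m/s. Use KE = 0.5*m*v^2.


KE = 0.5 * m * v^2
KE = 0.5 * 76 * 9.84^2
KE = 0.5 * 76 * 96.8256 = 3679.3728 J

3679.3728 J


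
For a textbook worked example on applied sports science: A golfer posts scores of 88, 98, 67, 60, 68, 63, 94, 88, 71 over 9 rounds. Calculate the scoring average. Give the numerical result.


Average = sum / n
Sum = 697
Average = 697 / 9 = 77.4444

77.4444


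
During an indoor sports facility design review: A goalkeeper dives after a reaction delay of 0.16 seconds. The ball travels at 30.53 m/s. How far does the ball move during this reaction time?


d = v * t
d = 30.53 * 0.16
d = 4.8848 m

4.8848 m


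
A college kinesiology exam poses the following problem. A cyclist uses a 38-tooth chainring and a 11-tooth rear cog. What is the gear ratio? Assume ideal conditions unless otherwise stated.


GR = front_teeth / rear_teeth
GR = 38 / 11
GR = 3.4545

3.4545
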